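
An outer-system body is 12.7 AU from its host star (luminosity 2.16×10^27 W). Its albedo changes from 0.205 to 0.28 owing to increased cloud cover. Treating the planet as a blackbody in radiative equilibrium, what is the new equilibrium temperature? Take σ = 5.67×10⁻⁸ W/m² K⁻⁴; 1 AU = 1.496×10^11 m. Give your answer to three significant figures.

d = 12.7 × 1.496×10^11 m = 1.900×10^12 m.
Flux at the orbit: S = L/(4πd²) = 2.16×10^27/(4π·(1.90×10^12)²) = 47.62 W/m².
New equilibrium: T₂ = [(1−0.28)·47.62/(4σ)]^(1/4) = 110.9 K.

111 kelvin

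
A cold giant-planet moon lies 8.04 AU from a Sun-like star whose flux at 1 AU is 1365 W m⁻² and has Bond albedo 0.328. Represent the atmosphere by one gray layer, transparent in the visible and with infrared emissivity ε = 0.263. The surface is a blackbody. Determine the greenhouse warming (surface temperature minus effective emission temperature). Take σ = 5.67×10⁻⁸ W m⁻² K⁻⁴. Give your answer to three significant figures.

Irradiance scales as 1/d², so S = 1365 W m⁻² × (1/8.04)² = 21.12 W m⁻².
Effective emission temperature (TOA balance): σT_e⁴ = S(1−α)/4 = 3.548 W m⁻² → T_e = 88.94 K.
The surface balance (absorbed SW + ε·downward IR = σT_s⁴) with T_a⁴ = T_s⁴/2 reduces to T_s = T_e·[2/(2−ε)]^¼ = 92.13 K.
T_s − T_e = 92.13 − 88.94 = 3.191 K.

3.19 K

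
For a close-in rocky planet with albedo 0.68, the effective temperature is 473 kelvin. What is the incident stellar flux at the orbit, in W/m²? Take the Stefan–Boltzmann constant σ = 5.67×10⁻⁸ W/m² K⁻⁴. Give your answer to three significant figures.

35500 W/m²

From S(1−α)/4 = σT⁴: S = 4σT⁴/(1−α).
The emitted flux is σT⁴ = 2838 W/m².
So S = 4×2838/(1−0.68) = 35480 W/m².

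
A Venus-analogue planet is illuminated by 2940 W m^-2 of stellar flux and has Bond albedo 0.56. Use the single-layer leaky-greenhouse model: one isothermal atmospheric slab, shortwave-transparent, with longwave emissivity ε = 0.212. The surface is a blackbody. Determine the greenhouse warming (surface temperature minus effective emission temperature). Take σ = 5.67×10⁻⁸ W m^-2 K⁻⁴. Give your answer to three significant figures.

At the top of the atmosphere, σT_e⁴ = S(1−α)/4 = 323.4 W m^-2, giving T_e = 274.8 K.
The surface balance (absorbed SW + ε·downward IR = σT_s⁴) with T_a⁴ = T_s⁴/2 reduces to T_s = T_e·[2/(2−ε)]^¼ = 282.6 K.
The atmosphere warms the surface by 7.807 K.

7.81 K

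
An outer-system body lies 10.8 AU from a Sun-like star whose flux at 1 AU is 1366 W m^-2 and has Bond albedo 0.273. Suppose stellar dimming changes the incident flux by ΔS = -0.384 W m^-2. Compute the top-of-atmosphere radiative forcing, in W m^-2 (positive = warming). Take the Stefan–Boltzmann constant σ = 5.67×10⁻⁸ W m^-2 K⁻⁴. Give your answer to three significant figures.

-0.0698 W m^-2

Irradiance scales as 1/d², so S = 1366 W m^-2 × (1/10.8)² = 11.71 W m^-2.
ΔF = Δ[S(1−α)]/4 = (1−0.273)·-0.384/4 = -0.06979 W m^-2.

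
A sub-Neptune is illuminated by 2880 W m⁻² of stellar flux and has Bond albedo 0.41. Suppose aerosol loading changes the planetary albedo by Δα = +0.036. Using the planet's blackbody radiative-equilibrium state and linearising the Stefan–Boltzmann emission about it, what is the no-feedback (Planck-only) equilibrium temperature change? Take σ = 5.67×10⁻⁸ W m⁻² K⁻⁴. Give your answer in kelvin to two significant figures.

-4.5 K

The baseline emission temperature is T_e = 294.2 K.
ΔF = −(S/4)Δα = −(2880/4)×(+0.036) = -25.92 W m⁻².
Planck response: λ_P = 4σT_e³ = 4·5.67×10⁻⁸·(294.2)³ = 5.776 W m⁻²/K.
Hence the no-feedback warming is ΔF/(4σT_e³) = -4.49 K.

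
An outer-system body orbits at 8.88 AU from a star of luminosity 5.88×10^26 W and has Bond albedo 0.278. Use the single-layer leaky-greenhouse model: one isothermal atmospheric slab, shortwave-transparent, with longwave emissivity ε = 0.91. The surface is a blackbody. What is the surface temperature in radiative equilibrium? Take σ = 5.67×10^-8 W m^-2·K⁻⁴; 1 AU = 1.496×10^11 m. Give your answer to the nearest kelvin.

112 K

d = 8.88 × 1.496×10^11 m = 1.328×10^12 m.
S = L/(4πd²) = 26.51 W m^-2.
At the top of the atmosphere, σT_e⁴ = S(1−α)/4 = 4.786 W m^-2, giving T_e = 95.85 K.
For a single slab of emissivity ε, T_s⁴ = 2T_e⁴/(2−ε); thus T_s = 95.85·(1.835)^(1/4) = 111.6 K.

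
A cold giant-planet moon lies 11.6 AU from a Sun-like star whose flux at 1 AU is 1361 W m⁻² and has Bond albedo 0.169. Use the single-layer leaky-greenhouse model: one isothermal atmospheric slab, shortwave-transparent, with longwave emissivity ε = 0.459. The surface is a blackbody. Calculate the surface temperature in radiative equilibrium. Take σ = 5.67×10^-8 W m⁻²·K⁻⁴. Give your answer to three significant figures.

By the inverse-square law, S = 1361/11.6² = 10.11 W m⁻².
Effective emission temperature (TOA balance): σT_e⁴ = S(1−α)/4 = 2.101 W m⁻² → T_e = 78.02 K.
The surface balance (absorbed SW + ε·downward IR = σT_s⁴) with T_a⁴ = T_s⁴/2 reduces to T_s = T_e·[2/(2−ε)]^¼ = 83.28 K.

83.3 K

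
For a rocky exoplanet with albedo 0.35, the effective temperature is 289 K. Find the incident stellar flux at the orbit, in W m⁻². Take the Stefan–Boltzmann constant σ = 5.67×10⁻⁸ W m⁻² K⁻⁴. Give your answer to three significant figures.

2430 W m⁻²

Invert the energy balance for S: S = 4σT⁴/(1−α).
σT⁴ = 5.67×10⁻⁸·(289)⁴ = 395.5 W m⁻².
S = 4·395.5/0.65 = 2434 W m⁻².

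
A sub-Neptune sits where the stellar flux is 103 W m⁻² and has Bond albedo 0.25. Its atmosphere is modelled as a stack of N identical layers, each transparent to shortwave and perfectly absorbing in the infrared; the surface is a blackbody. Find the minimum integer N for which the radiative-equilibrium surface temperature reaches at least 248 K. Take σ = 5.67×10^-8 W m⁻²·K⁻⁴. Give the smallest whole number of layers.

11

OLR = S(1−α)/4 = 19.31 W m⁻²; the top layer radiates at T_e = 135.9 K.
T_s = (N+1)^(1/4)·T_e ≥ 248 K requires N+1 ≥ (T_s/T_e)⁴ = (248/135.9)⁴ = 11.106.
So N ≥ 10.106; the smallest integer is N = 11.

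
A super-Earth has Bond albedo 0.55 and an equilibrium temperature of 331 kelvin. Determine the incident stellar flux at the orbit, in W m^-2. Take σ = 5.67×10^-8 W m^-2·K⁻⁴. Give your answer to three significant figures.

From S(1−α)/4 = σT⁴: S = 4σT⁴/(1−α).
σT⁴ = 5.67×10⁻⁸·(331)⁴ = 680.6 W m^-2.
So S = 4×680.6/(1−0.55) = 6050 W m^-2.

6050 W m^-2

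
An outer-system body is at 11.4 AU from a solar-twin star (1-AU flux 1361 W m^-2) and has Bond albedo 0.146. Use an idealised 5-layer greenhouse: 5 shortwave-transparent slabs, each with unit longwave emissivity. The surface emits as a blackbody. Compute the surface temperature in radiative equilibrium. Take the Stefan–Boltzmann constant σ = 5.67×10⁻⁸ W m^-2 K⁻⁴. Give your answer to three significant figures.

Irradiance scales as 1/d², so S = 1361 W m^-2 × (1/11.4)² = 10.47 W m^-2.
OLR = S(1−α)/4 = 2.236 W m^-2; the top layer radiates at T_e = 79.24 K.
Layer-by-layer balance gives σT_s⁴ = (N+1)σT_e⁴, so T_s = 6^¼·79.24 = 124.0 K.

124 K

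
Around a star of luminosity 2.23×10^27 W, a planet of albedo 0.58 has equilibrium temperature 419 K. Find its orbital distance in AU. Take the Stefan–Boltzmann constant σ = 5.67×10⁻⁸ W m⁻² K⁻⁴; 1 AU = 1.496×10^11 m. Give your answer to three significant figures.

0.690 AU

Required flux: S = 4σT⁴/(1−α) = 16640 W m⁻².
Then d = [L/(4πS)]^(1/2) = 1.033×10^11 m, i.e. 0.6902 AU.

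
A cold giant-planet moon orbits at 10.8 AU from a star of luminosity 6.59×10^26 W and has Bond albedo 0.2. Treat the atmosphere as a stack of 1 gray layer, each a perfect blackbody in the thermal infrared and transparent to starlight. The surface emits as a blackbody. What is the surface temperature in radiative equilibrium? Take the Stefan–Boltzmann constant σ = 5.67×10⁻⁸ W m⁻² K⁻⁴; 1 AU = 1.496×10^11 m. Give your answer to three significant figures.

d = 10.8 × 1.496×10^11 m = 1.616×10^12 m.
S = L/(4πd²) = 20.09 W m⁻².
The effective emission temperature is T_e = [S(1−α)/(4σ)]^¼ = 91.75 K.
For an N-layer opaque stack, T_s⁴ = (N+1)T_e⁴, hence T_s = (2)^(1/4)×91.75 K = 109.1 K.

109 K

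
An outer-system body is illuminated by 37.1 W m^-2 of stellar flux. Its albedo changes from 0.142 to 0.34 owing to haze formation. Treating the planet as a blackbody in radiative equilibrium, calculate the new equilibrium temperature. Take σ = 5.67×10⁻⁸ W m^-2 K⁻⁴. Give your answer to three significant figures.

102 K

T₂ = [S(1−α₂)/(4σ)]^(1/4) = [37.10·0.66/(4σ)]^(1/4) = 101.9 K.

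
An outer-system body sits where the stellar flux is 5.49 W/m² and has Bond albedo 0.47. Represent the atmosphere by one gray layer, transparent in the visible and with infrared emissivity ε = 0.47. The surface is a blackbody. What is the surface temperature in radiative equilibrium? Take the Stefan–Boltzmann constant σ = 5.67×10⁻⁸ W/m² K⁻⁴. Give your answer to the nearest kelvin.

Effective emission temperature (TOA balance): σT_e⁴ = S(1−α)/4 = 0.7274 W/m² → T_e = 59.85 K.
The surface balance (absorbed SW + ε·downward IR = σT_s⁴) with T_a⁴ = T_s⁴/2 reduces to T_s = T_e·[2/(2−ε)]^¼ = 63.99 K.

64 K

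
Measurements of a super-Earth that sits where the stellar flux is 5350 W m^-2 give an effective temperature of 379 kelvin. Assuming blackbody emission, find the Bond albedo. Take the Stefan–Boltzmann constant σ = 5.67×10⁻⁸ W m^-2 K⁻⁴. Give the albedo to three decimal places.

Energy balance: S(1−α)/4 = σT⁴, so 1−α = 4σT⁴/S.
σT⁴ = 1170 W m^-2, so 4σT⁴ = 4680 W m^-2.
Hence α = 1 − 4680/5350 = 0.1253.

0.125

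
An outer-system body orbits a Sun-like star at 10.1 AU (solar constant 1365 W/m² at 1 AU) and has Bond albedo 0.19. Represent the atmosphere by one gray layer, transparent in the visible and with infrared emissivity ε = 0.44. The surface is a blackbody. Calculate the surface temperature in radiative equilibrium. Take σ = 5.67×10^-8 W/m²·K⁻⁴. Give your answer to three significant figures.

Flux at the orbit: S = 1365/(10.1)² = 13.38 W/m².
The planet radiates to space at T_e = [S(1−α)/(4σ)]^(1/4) = 83.14 K.
Surface balance with a leaky layer gives σT_s⁴ = σT_e⁴·2/(2−ε), so T_s = T_e·[2/(2−0.44)]^(1/4) = 88.47 K.

88.5 K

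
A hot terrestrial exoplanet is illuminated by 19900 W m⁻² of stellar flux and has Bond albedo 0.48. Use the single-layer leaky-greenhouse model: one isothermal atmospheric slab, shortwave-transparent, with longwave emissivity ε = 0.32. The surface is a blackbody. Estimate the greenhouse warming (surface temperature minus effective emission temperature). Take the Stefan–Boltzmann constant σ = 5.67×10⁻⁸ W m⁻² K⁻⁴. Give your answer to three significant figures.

20.6 K

The planet radiates to space at T_e = [S(1−α)/(4σ)]^(1/4) = 462.2 K.
The surface balance (absorbed SW + ε·downward IR = σT_s⁴) with T_a⁴ = T_s⁴/2 reduces to T_s = T_e·[2/(2−ε)]^¼ = 482.8 K.
T_s − T_e = 482.8 − 462.2 = 20.59 K.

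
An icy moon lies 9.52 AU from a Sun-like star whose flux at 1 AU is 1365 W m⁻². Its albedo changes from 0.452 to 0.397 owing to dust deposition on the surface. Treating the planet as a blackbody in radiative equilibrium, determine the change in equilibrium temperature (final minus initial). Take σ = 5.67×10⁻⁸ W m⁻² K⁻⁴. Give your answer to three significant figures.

By the inverse-square law, S = 1365/9.52² = 15.06 W m⁻².
With α = 0.452, T₁ = 77.67 K.
After:  T₂ = [15.06·0.603/(4σ)]^(1/4) = 79.55 K.
Change: 79.55 − 77.67 = 1.879 K.

1.88 K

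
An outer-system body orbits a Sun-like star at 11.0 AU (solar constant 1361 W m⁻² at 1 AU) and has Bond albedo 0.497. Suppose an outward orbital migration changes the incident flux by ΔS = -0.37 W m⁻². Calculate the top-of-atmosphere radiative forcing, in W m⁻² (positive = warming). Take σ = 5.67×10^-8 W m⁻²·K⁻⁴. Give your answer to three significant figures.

Flux at the orbit: S = 1361/(11.0)² = 11.25 W m⁻².
ΔF = Δ[S(1−α)]/4 = (1−0.497)·-0.37/4 = -0.04653 W m⁻².

-0.0465 W m⁻²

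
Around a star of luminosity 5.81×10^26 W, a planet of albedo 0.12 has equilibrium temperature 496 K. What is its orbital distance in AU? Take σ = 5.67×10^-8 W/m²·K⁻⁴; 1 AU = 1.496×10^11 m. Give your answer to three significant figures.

The flux needed for this T is 4σT⁴/(1−0.12) = 15600 W/m².
Then d = [L/(4πS)]^(1/2) = 5.444×10^10 m, i.e. 0.3639 AU.

0.364 AU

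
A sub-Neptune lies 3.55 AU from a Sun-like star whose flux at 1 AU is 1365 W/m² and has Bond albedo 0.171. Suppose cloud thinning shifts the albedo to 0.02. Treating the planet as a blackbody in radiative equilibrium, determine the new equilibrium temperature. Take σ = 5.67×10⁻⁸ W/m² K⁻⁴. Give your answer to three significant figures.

Irradiance scales as 1/d², so S = 1365 W/m² × (1/3.55)² = 108.3 W/m².
New equilibrium: T₂ = [(1−0.02)·108.3/(4σ)]^(1/4) = 147.1 K.

147 kelvin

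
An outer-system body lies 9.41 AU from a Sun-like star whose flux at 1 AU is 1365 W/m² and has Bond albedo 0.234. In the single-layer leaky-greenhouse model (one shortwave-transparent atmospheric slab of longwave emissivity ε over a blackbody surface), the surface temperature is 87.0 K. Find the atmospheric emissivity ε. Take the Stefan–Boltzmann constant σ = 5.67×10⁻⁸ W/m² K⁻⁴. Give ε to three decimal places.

Flux at the orbit: S = 1365/(9.41)² = 15.42 W/m².
Effective temperature: T_e = [S(1−α)/(4σ)]^(1/4) = 84.94 K.
Inverting T_s⁴ = 2T_e⁴/(2−ε): (T_e/T_s)⁴ = 0.9088, so ε = 2(1 − 0.9088) = 0.1824.

0.182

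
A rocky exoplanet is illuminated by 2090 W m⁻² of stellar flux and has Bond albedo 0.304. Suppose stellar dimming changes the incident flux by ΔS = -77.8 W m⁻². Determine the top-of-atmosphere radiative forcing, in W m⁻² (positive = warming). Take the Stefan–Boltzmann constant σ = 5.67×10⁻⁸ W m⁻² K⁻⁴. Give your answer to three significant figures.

Only a fraction (1−α) is absorbed and it's spread over 4πR², so ΔF = (1−α)ΔS/4 = -13.54 W m⁻².

-13.5 W m⁻²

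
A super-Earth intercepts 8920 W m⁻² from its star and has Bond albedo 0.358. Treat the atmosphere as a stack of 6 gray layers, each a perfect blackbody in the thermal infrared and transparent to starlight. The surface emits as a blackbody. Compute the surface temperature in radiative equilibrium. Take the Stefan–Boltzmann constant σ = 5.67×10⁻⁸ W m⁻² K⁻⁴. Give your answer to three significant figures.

Top-of-atmosphere balance: σT_e⁴ = S(1−α)/4 = 1432 W m⁻² → T_e = 398.6 K.
For an N-layer opaque stack, T_s⁴ = (N+1)T_e⁴, hence T_s = (7)^(1/4)×398.6 K = 648.4 K.

648 K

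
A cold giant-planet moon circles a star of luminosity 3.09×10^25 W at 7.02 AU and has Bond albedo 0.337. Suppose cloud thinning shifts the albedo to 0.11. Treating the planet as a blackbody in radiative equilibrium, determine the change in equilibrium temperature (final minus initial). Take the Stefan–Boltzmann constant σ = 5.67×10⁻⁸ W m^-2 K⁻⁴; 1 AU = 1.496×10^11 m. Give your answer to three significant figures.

Orbital distance: d = 7.02 AU = 1.050×10^12 m.
Spreading L over a sphere of radius d: S = 3.09×10^25/(4π·1.05×10^12²) = 2.230 W m^-2.
With α = 0.337, T₁ = 50.53 K.
After:  T₂ = [2.230·0.89/(4σ)]^(1/4) = 54.39 K.
ΔT = T₂ − T₁ = 3.860 K.

3.86 kelvin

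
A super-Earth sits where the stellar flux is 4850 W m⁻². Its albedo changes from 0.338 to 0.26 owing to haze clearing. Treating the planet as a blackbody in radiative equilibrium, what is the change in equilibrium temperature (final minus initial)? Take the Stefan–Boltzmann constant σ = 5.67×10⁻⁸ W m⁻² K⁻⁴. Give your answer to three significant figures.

With α = 0.338, T₁ = 344.9 K.
Final:   T₂ = [S(1−0.26)/(4σ)]^(1/4) = 354.7 K.
Change: 354.7 − 344.9 = 9.740 K.

9.74 K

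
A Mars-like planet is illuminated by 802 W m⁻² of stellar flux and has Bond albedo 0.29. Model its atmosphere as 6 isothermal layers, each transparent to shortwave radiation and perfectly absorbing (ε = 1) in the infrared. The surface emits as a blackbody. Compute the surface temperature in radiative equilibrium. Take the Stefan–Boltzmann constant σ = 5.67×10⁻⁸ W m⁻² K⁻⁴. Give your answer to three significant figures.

OLR = S(1−α)/4 = 142.4 W m⁻²; the top layer radiates at T_e = 223.8 K.
With N = 6 opaque layers, T_s = (N+1)^(1/4)·T_e = 7^(1/4)·223.8 = 364.1 K.

364 K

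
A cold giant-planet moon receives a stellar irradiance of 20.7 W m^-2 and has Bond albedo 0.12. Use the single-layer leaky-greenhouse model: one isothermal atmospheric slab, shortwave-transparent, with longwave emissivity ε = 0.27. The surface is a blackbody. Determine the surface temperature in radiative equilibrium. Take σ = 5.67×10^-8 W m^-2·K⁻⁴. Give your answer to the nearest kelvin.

98 K

The planet radiates to space at T_e = [S(1−α)/(4σ)]^(1/4) = 94.67 K.
The surface balance (absorbed SW + ε·downward IR = σT_s⁴) with T_a⁴ = T_s⁴/2 reduces to T_s = T_e·[2/(2−ε)]^¼ = 98.16 K.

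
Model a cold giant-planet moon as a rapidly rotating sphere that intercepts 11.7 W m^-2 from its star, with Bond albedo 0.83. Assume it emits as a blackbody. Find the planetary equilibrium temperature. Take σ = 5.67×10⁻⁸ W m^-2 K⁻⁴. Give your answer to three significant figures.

54.4 K

Absorbed flux (global mean): S(1−α)/4 = 11.70·0.17/4 = 0.4973 W m^-2.
In equilibrium σT⁴ equals this, so T = 54.42 K.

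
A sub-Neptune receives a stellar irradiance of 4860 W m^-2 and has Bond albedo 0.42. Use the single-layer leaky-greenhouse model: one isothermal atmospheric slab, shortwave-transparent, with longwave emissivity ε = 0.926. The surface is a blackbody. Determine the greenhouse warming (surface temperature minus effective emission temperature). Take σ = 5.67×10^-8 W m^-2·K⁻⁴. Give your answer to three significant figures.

The planet radiates to space at T_e = [S(1−α)/(4σ)]^(1/4) = 333.9 K.
The surface balance (absorbed SW + ε·downward IR = σT_s⁴) with T_a⁴ = T_s⁴/2 reduces to T_s = T_e·[2/(2−ε)]^¼ = 390.0 K.
The atmosphere warms the surface by 56.15 K.

56.2 K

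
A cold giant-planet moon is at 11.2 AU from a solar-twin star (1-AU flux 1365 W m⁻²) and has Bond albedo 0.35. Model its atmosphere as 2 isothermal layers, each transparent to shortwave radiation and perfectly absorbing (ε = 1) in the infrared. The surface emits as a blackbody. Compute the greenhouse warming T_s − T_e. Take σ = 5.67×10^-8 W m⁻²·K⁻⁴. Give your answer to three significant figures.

By the inverse-square law, S = 1365/11.2² = 10.88 W m⁻².
OLR = S(1−α)/4 = 1.768 W m⁻²; the top layer radiates at T_e = 74.73 K.
T_s = (N+1)^(1/4)·T_e = 98.35 K.
So the greenhouse effect raises the surface by 98.35 − 74.73 = 23.62 K.

23.6 kelvin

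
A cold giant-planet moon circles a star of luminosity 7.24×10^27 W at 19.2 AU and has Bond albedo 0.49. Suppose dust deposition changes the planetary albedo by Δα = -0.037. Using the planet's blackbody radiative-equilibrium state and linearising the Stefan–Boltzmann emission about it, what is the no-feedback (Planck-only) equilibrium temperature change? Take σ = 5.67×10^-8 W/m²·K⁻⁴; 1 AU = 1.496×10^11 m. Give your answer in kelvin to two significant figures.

d = 19.2 × 1.496×10^11 m = 2.872×10^12 m.
S = L/(4πd²) = 69.83 W/m².
Reference equilibrium: T_e = [S(1−α)/(4σ)]^(1/4) = 111.9 K.
ΔF = −(S/4)Δα = −(69.83/4)×(-0.037) = 0.6460 W/m².
The Planck feedback parameter is 4σT_e³ = 0.3182 W/m²/K.
So ΔT₀ = 0.6460/0.3182 = 2.03 K.

2.0 kelvin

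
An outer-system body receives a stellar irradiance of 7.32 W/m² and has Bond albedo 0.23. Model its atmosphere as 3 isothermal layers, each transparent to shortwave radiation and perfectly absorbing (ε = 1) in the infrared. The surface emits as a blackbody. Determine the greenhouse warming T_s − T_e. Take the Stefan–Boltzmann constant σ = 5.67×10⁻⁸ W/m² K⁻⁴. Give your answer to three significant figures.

OLR = S(1−α)/4 = 1.409 W/m²; the top layer radiates at T_e = 70.61 K.
T_s = (N+1)^(1/4)·T_e = 99.85 K.
So the greenhouse effect raises the surface by 99.85 − 70.61 = 29.25 K.

29.2 kelvin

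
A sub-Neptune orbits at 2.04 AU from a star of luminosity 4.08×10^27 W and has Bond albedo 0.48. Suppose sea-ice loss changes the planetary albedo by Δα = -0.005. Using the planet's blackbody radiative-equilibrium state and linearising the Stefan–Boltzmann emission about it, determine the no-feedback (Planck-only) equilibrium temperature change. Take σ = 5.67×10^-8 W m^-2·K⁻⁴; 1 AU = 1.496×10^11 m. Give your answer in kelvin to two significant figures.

d = 2.04 × 1.496×10^11 m = 3.052×10^11 m.
S = L/(4πd²) = 3486 W m^-2.
The baseline emission temperature is T_e = 299.0 K.
ΔF = −(S/4)Δα = −(3486/4)×(-0.005) = 4.357 W m^-2.
Linearising σT⁴ gives d(σT⁴)/dT = 4σT_e³ = 6.063 W m^-2 per K.
So ΔT₀ = 4.357/6.063 = 0.719 K.

0.72 K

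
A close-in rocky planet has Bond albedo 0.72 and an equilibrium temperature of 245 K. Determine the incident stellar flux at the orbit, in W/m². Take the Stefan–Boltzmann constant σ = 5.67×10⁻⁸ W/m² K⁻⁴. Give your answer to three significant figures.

Invert the energy balance for S: S = 4σT⁴/(1−α).
σT⁴ = 5.67×10⁻⁸·(245)⁴ = 204.3 W/m².
S = 4·204.3/0.28 = 2918 W/m².

2920 W/m²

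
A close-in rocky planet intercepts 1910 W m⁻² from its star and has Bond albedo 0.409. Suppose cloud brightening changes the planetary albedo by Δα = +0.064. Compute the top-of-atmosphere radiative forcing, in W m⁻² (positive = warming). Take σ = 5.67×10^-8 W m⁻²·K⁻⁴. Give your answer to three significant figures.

The change in absorbed flux is Δ[S(1−α)/4] = −SΔα/4 = -30.56 W m⁻².

-30.6 W m⁻²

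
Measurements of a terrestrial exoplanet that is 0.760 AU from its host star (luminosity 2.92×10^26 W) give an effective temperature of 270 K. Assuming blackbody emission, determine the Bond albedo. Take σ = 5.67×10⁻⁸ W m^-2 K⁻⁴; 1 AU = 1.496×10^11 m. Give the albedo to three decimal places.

d = 0.760 × 1.496×10^11 m = 1.137×10^11 m.
S = L/(4πd²) = 1798 W m^-2.
Rearranging the radiative balance, α = 1 − 4σT⁴/S.
σT⁴ = 301.3 W m^-2, so 4σT⁴ = 1205 W m^-2.
1−α = 1205/1798 = 0.6705, so α = 0.3295.

0.329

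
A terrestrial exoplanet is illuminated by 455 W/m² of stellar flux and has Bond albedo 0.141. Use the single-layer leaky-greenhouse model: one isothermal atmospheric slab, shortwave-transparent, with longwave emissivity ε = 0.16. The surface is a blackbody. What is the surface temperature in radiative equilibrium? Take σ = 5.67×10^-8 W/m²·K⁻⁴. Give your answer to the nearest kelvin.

208 kelvin

Effective emission temperature (TOA balance): σT_e⁴ = S(1−α)/4 = 97.71 W/m² → T_e = 203.7 K.
For a single slab of emissivity ε, T_s⁴ = 2T_e⁴/(2−ε); thus T_s = 203.7·(1.087)^(1/4) = 208.0 K.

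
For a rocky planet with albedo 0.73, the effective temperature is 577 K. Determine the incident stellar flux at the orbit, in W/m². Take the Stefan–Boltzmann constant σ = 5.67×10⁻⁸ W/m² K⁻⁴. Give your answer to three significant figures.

Invert the energy balance for S: S = 4σT⁴/(1−α).
σT⁴ = 5.67×10⁻⁸·(577)⁴ = 6285 W/m².
S = 4·6285/0.27 = 93110 W/m².

93100 W/m²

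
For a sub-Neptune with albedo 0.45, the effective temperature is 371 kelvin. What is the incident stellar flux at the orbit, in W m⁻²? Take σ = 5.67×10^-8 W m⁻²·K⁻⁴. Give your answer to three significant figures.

7810 W m⁻²

Invert the energy balance for S: S = 4σT⁴/(1−α).
The emitted flux is σT⁴ = 1074 W m⁻².
S = 4·1074/0.55 = 7812 W m⁻².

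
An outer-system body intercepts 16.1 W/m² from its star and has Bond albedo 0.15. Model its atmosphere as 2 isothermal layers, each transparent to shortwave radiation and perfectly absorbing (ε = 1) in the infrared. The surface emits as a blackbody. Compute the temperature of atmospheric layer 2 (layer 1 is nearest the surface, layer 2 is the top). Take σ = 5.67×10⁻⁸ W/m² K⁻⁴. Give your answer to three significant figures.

OLR = S(1−α)/4 = 3.421 W/m²; the top layer radiates at T_e = 88.14 K.
The net upward flux σT_e⁴ is constant between every pair of levels, so T_k⁴ = (N+1−k)T_e⁴.
With k = 2: T_2 = (2+1−2)^¼·88.14 K = 88.14 K.

88.1 K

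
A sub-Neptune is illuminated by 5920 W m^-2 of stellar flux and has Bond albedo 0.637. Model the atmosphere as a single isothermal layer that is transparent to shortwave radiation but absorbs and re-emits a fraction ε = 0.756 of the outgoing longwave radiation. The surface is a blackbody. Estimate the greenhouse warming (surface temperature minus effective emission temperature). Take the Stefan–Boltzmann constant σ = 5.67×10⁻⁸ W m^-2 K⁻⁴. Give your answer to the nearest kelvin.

39 kelvin

Effective emission temperature (TOA balance): σT_e⁴ = S(1−α)/4 = 537.2 W m^-2 → T_e = 312.0 K.
Surface balance with a leaky layer gives σT_s⁴ = σT_e⁴·2/(2−ε), so T_s = T_e·[2/(2−0.756)]^(1/4) = 351.3 K.
Greenhouse warming: T_s − T_e = 39.32 K.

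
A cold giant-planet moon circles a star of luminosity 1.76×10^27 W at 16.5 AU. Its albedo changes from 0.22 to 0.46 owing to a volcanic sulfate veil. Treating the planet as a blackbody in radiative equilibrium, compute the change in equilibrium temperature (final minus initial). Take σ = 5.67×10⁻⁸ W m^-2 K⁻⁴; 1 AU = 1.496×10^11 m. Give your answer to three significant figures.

Orbital distance: d = 16.5 AU = 2.468×10^12 m.
Flux at the orbit: S = L/(4πd²) = 1.76×10^27/(4π·(2.47×10^12)²) = 22.99 W m^-2.
With α = 0.22, T₁ = 94.29 K.
Final:   T₂ = [S(1−0.46)/(4σ)]^(1/4) = 86.01 K.
ΔT = T₂ − T₁ = -8.282 K.

-8.28 kelvin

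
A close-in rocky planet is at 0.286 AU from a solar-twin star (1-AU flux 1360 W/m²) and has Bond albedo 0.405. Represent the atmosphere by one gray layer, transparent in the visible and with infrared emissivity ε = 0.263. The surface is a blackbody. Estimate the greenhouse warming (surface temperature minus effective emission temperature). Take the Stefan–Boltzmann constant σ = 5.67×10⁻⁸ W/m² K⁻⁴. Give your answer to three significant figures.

Irradiance scales as 1/d², so S = 1360 W/m² × (1/0.286)² = 16630 W/m².
Effective emission temperature (TOA balance): σT_e⁴ = S(1−α)/4 = 2473 W/m² → T_e = 457.0 K.
For a single slab of emissivity ε, T_s⁴ = 2T_e⁴/(2−ε); thus T_s = 457.0·(1.151)^(1/4) = 473.4 K.
T_s − T_e = 473.4 − 457.0 = 16.40 K.

16.4 K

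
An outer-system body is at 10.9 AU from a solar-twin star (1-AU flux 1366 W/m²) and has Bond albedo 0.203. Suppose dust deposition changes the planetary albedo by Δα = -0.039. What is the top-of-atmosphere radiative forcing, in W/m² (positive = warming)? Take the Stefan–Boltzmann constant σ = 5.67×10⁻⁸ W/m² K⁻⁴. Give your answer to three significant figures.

Irradiance scales as 1/d², so S = 1366 W/m² × (1/10.9)² = 11.50 W/m².
TOA radiative forcing: ΔF = −S·Δα/4 = −11.50·(-0.039)/4 = 0.1121 W/m².

0.112 W/m²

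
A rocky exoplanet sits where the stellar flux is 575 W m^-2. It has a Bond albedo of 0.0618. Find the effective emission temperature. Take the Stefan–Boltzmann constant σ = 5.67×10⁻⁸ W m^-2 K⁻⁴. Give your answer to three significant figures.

The planet absorbs (1−α)S over its disc πR² and re-emits over 4πR², so the mean absorbed flux is (1−0.0618)·575.0/4 = 134.9 W m^-2.
In equilibrium σT⁴ equals this, so T = 220.8 K.

221 kelvin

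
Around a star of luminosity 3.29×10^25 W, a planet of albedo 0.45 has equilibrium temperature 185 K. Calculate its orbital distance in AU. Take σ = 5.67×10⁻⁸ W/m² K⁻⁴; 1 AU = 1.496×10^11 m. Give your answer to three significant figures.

Energy balance gives S = 4σT⁴/(1−α) = 483.0 W/m².
S = L/(4πd²) → d = √(L/4πS) = √(3.29×10^25/(4π·483.0)) = 7.362×10^10 m = 0.4921 AU.

0.492 AU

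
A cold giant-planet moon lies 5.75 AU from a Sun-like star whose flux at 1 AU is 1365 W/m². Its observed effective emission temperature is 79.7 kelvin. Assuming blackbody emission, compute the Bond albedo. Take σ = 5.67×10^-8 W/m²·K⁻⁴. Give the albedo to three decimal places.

Irradiance scales as 1/d², so S = 1365 W/m² × (1/5.75)² = 41.29 W/m².
Energy balance: S(1−α)/4 = σT⁴, so 1−α = 4σT⁴/S.
σT⁴ = 2.288 W/m², so 4σT⁴ = 9.151 W/m².
Hence α = 1 − 9.151/41.29 = 0.7783.

0.778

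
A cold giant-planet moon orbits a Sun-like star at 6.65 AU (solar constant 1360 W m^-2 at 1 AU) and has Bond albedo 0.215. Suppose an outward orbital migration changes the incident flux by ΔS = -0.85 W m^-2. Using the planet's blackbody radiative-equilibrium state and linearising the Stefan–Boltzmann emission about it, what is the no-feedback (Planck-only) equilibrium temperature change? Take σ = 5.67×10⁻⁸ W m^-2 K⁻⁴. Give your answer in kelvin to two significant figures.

-0.70 K

Irradiance scales as 1/d², so S = 1360 W m^-2 × (1/6.65)² = 30.75 W m^-2.
Unperturbed T_e = [30.75·(1−0.215)/(4σ)]^¼ = 101.6 K.
TOA radiative forcing: ΔF = (1−α)ΔS/4 = 0.785·(-0.85)/4 = -0.1668 W m^-2.
The Planck feedback parameter is 4σT_e³ = 0.2377 W m^-2/K.
ΔT₀ = ΔF/λ_P = -0.1668/0.2377 = -0.702 K.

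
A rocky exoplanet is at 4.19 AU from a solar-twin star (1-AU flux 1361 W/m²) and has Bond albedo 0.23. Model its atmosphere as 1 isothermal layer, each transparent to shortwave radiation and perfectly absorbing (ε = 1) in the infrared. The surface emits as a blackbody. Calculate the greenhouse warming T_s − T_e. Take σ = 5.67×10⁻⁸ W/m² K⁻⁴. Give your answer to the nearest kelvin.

Flux at the orbit: S = 1361/(4.19)² = 77.52 W/m².
The effective emission temperature is T_e = [S(1−α)/(4σ)]^¼ = 127.4 K.
Surface: T_s = (2)^¼·T_e = 151.5 K.
So the greenhouse effect raises the surface by 151.5 − 127.4 = 24.10 K.

24 kelvin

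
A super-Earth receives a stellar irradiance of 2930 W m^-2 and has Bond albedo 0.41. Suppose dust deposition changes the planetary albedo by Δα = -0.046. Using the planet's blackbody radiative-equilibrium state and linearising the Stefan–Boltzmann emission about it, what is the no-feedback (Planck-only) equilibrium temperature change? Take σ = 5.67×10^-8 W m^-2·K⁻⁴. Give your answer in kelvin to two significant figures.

5.8 K

The baseline emission temperature is T_e = 295.5 K.
The change in absorbed flux is Δ[S(1−α)/4] = −SΔα/4 = 33.70 W m^-2.
Planck response: λ_P = 4σT_e³ = 4·5.67×10⁻⁸·(295.5)³ = 5.851 W m^-2/K.
ΔT₀ = ΔF/λ_P = 33.70/5.851 = 5.76 K.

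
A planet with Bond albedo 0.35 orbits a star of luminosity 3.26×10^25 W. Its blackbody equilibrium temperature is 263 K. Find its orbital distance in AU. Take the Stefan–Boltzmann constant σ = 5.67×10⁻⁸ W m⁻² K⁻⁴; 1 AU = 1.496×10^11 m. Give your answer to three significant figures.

0.264 AU

Energy balance gives S = 4σT⁴/(1−α) = 1669 W m⁻².
Then d = [L/(4πS)]^(1/2) = 3.942×10^10 m, i.e. 0.2635 AU.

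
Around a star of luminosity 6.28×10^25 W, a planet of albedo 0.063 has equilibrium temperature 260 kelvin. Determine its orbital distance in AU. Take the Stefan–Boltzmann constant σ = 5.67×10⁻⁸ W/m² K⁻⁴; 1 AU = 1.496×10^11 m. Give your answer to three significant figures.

0.449 AU

Energy balance gives S = 4σT⁴/(1−α) = 1106 W/m².
S = L/(4πd²) → d = √(L/4πS) = √(6.28×10^25/(4π·1106)) = 6.722×10^10 m = 0.4493 AU.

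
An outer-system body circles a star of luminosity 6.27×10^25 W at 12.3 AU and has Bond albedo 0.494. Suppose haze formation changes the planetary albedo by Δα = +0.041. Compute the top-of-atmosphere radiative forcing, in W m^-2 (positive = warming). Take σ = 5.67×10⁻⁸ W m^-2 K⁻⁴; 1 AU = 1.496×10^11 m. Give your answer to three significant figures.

Orbital distance: d = 12.3 AU = 1.840×10^12 m.
Spreading L over a sphere of radius d: S = 6.27×10^25/(4π·1.84×10^12²) = 1.474 W m^-2.
The change in absorbed flux is Δ[S(1−α)/4] = −SΔα/4 = -0.01510 W m^-2.

-0.0151 W m^-2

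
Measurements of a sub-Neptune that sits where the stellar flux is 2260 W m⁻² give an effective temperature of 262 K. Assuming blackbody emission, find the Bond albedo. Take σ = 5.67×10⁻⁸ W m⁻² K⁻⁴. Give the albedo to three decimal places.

Energy balance: S(1−α)/4 = σT⁴, so 1−α = 4σT⁴/S.
σT⁴ = 267.2 W m⁻², so 4σT⁴ = 1069 W m⁻².
1−α = 1069/2260 = 0.4729, so α = 0.5271.

0.527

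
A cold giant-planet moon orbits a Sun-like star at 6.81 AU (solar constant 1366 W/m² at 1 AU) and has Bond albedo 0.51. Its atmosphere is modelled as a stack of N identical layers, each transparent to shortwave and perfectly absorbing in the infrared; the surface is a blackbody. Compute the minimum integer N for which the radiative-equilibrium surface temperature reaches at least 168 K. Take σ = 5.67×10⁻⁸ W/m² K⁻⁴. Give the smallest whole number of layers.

By the inverse-square law, S = 1366/6.81² = 29.45 W/m².
The effective emission temperature is T_e = [S(1−α)/(4σ)]^¼ = 89.32 K.
Need (N+1)T_e⁴ ≥ T_s⁴, i.e. N+1 ≥ (168/89.32)⁴ = 12.518.
The minimum whole number is N = 12.

12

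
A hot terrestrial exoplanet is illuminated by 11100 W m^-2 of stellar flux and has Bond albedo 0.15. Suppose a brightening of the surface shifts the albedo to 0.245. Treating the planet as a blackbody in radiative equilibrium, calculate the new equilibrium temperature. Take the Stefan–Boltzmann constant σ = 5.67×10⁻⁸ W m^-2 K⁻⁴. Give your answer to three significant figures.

438 K

New equilibrium: T₂ = [(1−0.245)·11100/(4σ)]^(1/4) = 438.4 K.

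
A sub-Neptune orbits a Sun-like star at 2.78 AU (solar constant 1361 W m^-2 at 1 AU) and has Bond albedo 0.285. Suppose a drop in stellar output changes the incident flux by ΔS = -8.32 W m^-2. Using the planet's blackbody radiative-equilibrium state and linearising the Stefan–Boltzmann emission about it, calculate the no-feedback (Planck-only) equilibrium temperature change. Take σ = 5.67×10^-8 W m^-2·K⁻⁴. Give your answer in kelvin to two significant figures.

-1.8 kelvin

By the inverse-square law, S = 1361/2.78² = 176.1 W m^-2.
Unperturbed T_e = [176.1·(1−0.285)/(4σ)]^¼ = 153.5 K.
Only a fraction (1−α) is absorbed and it's spread over 4πR², so ΔF = (1−α)ΔS/4 = -1.487 W m^-2.
Planck response: λ_P = 4σT_e³ = 4·5.67×10⁻⁸·(153.5)³ = 0.8203 W m^-2/K.
ΔT₀ = ΔF/λ_P = -1.487/0.8203 = -1.81 K.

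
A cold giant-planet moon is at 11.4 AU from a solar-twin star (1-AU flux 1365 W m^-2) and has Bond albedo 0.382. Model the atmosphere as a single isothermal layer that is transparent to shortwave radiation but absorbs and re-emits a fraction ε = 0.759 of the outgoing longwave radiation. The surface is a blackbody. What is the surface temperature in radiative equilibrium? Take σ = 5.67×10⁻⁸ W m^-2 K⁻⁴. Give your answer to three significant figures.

Flux at the orbit: S = 1365/(11.4)² = 10.50 W m^-2.
Effective emission temperature (TOA balance): σT_e⁴ = S(1−α)/4 = 1.623 W m^-2 → T_e = 73.14 K.
For a single slab of emissivity ε, T_s⁴ = 2T_e⁴/(2−ε); thus T_s = 73.14·(1.612)^(1/4) = 82.41 K.

82.4 K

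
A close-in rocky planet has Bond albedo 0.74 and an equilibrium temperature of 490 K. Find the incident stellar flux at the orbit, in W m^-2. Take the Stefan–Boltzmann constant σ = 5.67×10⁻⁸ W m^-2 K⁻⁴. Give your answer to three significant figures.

50300 W m^-2

From S(1−α)/4 = σT⁴: S = 4σT⁴/(1−α).
The emitted flux is σT⁴ = 3269 W m^-2.
S = 4·3269/0.26 = 50290 W m^-2.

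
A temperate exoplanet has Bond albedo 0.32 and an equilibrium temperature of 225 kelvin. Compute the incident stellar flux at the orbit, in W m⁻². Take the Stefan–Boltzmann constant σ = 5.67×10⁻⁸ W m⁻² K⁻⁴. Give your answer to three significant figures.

From S(1−α)/4 = σT⁴: S = 4σT⁴/(1−α).
The emitted flux is σT⁴ = 145.3 W m⁻².
S = 4·145.3/0.68 = 854.8 W m⁻².

855 W m⁻²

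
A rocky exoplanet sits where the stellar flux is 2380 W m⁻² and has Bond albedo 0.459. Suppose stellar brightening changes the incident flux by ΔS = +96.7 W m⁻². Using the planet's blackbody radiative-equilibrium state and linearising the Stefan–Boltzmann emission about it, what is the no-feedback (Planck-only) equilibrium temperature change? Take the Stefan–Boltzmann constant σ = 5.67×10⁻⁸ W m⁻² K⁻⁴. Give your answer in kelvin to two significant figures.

Unperturbed T_e = [2380·(1−0.459)/(4σ)]^¼ = 274.5 K.
Only a fraction (1−α) is absorbed and it's spread over 4πR², so ΔF = (1−α)ΔS/4 = 13.08 W m⁻².
Planck response: λ_P = 4σT_e³ = 4·5.67×10⁻⁸·(274.5)³ = 4.691 W m⁻²/K.
So ΔT₀ = 13.08/4.691 = 2.79 K.

2.8 K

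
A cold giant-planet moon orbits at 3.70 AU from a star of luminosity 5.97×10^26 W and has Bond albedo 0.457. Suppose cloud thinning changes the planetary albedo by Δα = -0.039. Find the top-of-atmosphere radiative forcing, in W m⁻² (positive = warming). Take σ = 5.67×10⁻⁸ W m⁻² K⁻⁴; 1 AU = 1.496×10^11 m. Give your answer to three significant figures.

1.51 W m⁻²

d = 3.70 × 1.496×10^11 m = 5.535×10^11 m.
Spreading L over a sphere of radius d: S = 5.97×10^26/(4π·5.54×10^11²) = 155.1 W m⁻².
The change in absorbed flux is Δ[S(1−α)/4] = −SΔα/4 = 1.512 W m⁻².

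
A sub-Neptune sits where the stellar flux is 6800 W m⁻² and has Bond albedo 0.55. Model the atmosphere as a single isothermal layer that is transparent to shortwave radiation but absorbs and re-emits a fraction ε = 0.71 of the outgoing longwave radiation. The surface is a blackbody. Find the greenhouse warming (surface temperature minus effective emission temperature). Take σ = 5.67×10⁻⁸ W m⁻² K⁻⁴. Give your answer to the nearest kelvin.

At the top of the atmosphere, σT_e⁴ = S(1−α)/4 = 765.0 W m⁻², giving T_e = 340.8 K.
Surface balance with a leaky layer gives σT_s⁴ = σT_e⁴·2/(2−ε), so T_s = T_e·[2/(2−0.71)]^(1/4) = 380.3 K.
The atmosphere warms the surface by 39.49 K.

39 K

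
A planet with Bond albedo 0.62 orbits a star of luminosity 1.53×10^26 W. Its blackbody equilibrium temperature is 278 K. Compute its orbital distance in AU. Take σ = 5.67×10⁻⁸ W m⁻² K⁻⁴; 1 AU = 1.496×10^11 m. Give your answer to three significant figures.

0.391 AU

The flux needed for this T is 4σT⁴/(1−0.62) = 3565 W m⁻².
Then d = [L/(4πS)]^(1/2) = 5.844×10^10 m, i.e. 0.3907 AU.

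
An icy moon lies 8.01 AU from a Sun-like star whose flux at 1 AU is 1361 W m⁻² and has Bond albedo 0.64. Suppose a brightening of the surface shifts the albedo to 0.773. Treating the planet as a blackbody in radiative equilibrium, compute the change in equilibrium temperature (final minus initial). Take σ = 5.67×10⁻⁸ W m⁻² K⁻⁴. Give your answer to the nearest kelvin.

Flux at the orbit: S = 1361/(8.01)² = 21.21 W m⁻².
Before: T₁ = [21.21·0.36/(4σ)]^(1/4) = 76.18 K.
Final:   T₂ = [S(1−0.773)/(4σ)]^(1/4) = 67.88 K.
ΔT = T₂ − T₁ = -8.295 K.

-8 K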